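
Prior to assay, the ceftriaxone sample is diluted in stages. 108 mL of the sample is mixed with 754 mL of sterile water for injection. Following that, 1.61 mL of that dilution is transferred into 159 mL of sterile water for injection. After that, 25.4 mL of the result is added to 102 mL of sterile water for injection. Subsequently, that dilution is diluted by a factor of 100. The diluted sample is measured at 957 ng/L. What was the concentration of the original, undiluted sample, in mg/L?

Overall dilution factor = 7.981 × 99.76 × 5.016 × 100 = 3.99 × 10⁵.
Original = 957 ng/L × 3.99 × 10⁵ = 3.82 × 10⁸ ng/L = 382 mg/L.

382 mg/L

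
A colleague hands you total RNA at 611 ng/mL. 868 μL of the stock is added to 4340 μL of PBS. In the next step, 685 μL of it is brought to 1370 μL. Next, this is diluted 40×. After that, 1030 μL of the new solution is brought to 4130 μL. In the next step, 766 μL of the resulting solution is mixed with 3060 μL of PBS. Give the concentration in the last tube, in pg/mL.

63.6 pg/mL

Overall dilution factor = 6 × 2 × 40 × 4.010 × 4.995 = 9613.
611 ng/mL / 9613 = 0.0636 ng/mL = 63.6 pg/mL.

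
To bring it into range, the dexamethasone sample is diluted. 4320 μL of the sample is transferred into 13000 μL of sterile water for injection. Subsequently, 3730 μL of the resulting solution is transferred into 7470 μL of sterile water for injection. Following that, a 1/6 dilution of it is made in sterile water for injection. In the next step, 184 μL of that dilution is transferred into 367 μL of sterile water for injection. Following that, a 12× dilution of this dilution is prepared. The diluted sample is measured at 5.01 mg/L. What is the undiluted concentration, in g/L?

13.0 g/L

Overall dilution factor = 4.009 × 3.003 × 6 × 2.995 × 12 = 2596.
Original = 5.01 mg/L × 2596 = 1.30 × 10⁴ mg/L = 13.0 g/L.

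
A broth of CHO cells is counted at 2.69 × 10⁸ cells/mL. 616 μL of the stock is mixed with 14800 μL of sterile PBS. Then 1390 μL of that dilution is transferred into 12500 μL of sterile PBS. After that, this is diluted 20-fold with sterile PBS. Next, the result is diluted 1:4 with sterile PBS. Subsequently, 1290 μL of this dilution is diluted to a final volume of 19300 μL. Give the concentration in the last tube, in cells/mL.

899 cells/mL

Overall dilution factor = 25.03 × 9.993 × 20 × 4 × 14.96 = 2.99 × 10⁵.
2.69 × 10⁸ cells/mL / 2.99 × 10⁵ = 899 cells/mL.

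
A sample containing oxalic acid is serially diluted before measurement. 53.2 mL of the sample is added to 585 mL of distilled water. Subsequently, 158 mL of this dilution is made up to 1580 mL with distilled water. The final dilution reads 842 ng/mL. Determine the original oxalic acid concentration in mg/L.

101 mg/L

Overall dilution factor = 12.00 × 10 = 120.
Original = 842 ng/mL × 120 = 1.01 × 10⁵ ng/mL = 101 mg/L.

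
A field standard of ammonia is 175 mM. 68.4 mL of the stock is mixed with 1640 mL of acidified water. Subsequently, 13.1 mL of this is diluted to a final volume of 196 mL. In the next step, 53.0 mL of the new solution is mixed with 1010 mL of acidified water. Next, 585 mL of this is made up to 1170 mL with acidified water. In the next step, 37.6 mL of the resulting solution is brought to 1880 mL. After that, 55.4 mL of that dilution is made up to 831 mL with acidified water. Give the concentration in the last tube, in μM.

0.0156 μM

Overall dilution factor = 24.98 × 14.96 × 20.06 × 2 × 50 × 15 = 1.12 × 10⁷.
175 mM / 1.12 × 10⁷ = 1.56 × 10⁻⁵ mM = 0.0156 μM.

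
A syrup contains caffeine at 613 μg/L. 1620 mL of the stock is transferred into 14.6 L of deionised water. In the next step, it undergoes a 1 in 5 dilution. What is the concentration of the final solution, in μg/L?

Overall dilution factor = 10.01 × 5 = 50.1.
613 μg/L / 50.1 = 12.2 μg/L.

12.2 μg/L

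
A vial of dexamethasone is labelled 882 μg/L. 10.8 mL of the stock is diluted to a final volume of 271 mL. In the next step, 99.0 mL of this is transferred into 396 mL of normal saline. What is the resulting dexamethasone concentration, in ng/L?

7030 ng/L

Overall dilution factor = 25.09 × 5 = 125.
882 μg/L / 125 = 7.03 μg/L = 7030 ng/L.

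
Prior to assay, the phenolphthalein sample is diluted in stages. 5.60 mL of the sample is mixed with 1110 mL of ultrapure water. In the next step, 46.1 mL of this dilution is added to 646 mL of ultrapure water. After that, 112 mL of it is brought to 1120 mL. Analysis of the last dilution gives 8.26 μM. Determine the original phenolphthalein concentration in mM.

Overall dilution factor = 199.2 × 15.01 × 10 = 2.99 × 10⁴.
Original = 8.26 μM × 2.99 × 10⁴ = 2.47 × 10⁵ μM = 247 mM.

247 mM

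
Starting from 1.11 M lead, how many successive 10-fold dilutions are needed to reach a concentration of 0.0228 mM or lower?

5

Need 10ⁿ ≥ 4.87 × 10⁴, so n ≥ log(4.87 × 10⁴)/log(10) = 4.69.
Minimum whole steps: n = 5.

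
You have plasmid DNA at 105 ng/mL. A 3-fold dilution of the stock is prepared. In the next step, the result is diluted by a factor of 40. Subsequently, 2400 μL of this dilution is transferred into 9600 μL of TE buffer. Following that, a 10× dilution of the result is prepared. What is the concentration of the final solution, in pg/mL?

17.5 pg/mL

Overall dilution factor = 3 × 40 × 5 × 10 = 6000.
105 ng/mL / 6000 = 0.0175 ng/mL = 17.5 pg/mL.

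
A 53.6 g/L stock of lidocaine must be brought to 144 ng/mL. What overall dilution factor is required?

3.72 × 10⁵

Factor = C₀/C_target = 53.6 g/L / 144 ng/mL = 3.72 × 10⁵.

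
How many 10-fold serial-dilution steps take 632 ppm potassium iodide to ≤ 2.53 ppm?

3

Need 10ⁿ ≥ 250, so n ≥ log(250)/log(10) = 2.40.
Minimum whole steps: n = 3.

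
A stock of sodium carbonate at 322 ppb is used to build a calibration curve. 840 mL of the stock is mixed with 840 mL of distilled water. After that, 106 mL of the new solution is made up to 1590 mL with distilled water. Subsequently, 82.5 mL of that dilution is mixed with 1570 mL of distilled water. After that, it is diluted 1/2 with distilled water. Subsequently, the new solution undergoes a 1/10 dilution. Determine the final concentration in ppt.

26.8 ppt

Overall dilution factor = 2 × 15 × 20.03 × 2 × 10 = 1.20 × 10⁴.
322 ppb / 1.20 × 10⁴ = 0.0268 ppb = 26.8 ppt.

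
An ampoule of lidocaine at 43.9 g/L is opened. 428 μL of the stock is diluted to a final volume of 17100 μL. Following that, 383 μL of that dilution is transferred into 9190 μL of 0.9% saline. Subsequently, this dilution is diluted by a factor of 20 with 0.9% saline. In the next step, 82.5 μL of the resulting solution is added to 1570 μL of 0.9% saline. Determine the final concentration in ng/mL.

110 ng/mL

Overall dilution factor = 39.95 × 24.99 × 20 × 20.03 = 4.00 × 10⁵.
43.9 g/L / 4.00 × 10⁵ = 1.10 × 10⁻⁴ g/L = 110 ng/mL.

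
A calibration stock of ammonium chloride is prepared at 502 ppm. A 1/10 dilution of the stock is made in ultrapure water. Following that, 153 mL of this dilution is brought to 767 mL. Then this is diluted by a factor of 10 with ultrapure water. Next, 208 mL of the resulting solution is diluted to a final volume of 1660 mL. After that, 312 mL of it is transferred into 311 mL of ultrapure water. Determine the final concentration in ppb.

62.8 ppb

Overall dilution factor = 10 × 5.013 × 10 × 7.981 × 1.997 = 7989.
502 ppm / 7989 = 0.0628 ppm = 62.8 ppb.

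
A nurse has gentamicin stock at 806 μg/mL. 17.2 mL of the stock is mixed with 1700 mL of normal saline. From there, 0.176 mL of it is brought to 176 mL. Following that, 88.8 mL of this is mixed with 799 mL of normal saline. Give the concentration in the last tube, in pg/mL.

Overall dilution factor = 99.84 × 1000 × 9.998 = 9.98 × 10⁵.
806 μg/mL / 9.98 × 10⁵ = 8.07 × 10⁻⁴ μg/mL = 807 pg/mL.

807 pg/mL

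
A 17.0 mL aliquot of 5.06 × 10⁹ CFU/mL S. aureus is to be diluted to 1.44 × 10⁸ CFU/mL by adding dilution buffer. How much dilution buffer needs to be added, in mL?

580 mL

V₂ = C₁V₁/C₂ = 5.06 × 10⁹ × 17.0 / 1.44 × 10⁸ = 597 mL.
Diluent to add = V₂ − V₁ = 597 − 17.0 = 580 mL.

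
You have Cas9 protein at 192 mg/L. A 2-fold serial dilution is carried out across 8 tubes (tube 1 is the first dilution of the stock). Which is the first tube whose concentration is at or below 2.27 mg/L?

tube 7

Tube n has concentration 192 mg/L / 2ⁿ.
Need 2ⁿ ≥ 192 mg/L / 2.27 mg/L = 84.6, so n ≥ 6.40.
First such tube: n = 7.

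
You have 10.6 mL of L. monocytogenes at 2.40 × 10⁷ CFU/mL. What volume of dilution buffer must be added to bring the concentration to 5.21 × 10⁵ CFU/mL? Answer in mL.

478 mL

V₂ = C₁V₁/C₂ = 2.40 × 10⁷ × 10.6 / 5.21 × 10⁵ = 488 mL.
Diluent to add = V₂ − V₁ = 488 − 10.6 = 478 mL.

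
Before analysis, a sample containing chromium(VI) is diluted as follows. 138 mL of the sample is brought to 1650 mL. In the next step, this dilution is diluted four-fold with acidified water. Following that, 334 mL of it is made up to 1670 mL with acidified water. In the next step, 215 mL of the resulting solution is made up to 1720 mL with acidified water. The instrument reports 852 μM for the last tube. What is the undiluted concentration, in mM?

1630 mM

Overall dilution factor = 11.96 × 4 × 5 × 8 = 1913.
Original = 852 μM × 1913 = 1.63 × 10⁶ μM = 1630 mM.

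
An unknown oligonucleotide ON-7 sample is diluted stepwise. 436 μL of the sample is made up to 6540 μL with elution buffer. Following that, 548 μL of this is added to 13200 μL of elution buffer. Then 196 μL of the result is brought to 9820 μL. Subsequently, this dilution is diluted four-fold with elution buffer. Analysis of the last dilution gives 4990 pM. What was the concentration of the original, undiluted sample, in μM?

376 μM

Overall dilution factor = 15 × 25.09 × 50.10 × 4 = 7.54 × 10⁴.
Original = 4990 pM × 7.54 × 10⁴ = 3.76 × 10⁸ pM = 376 μM.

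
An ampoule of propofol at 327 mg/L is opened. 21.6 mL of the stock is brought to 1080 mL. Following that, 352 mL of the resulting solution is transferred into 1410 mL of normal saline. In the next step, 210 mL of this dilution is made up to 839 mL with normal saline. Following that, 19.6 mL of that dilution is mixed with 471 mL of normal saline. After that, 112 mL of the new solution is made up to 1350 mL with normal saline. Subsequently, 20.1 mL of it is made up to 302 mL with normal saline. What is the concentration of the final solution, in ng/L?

Overall dilution factor = 50 × 5.006 × 3.995 × 25.03 × 12.05 × 15.02 = 4.53 × 10⁶.
327 mg/L / 4.53 × 10⁶ = 7.21 × 10⁻⁵ mg/L = 72.1 ng/L.

72.1 ng/L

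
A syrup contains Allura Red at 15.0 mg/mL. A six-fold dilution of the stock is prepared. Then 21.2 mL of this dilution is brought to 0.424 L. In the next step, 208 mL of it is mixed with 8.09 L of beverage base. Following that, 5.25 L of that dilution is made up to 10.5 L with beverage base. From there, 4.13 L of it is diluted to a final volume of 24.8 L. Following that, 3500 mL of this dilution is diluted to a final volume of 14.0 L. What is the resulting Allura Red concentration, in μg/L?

Overall dilution factor = 6 × 20 × 39.89 × 2 × 6.005 × 4 = 2.30 × 10⁵.
15.0 mg/mL / 2.30 × 10⁵ = 6.52 × 10⁻⁵ mg/mL = 65.2 μg/L.

65.2 μg/L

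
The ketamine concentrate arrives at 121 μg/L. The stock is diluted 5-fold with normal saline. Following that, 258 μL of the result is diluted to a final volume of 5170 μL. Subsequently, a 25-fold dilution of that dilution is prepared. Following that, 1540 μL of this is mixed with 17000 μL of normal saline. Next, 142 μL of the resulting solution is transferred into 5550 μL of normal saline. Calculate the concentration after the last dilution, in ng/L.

Overall dilution factor = 5 × 20.04 × 25 × 12.04 × 40.08 = 1.21 × 10⁶.
121 μg/L / 1.21 × 10⁶ = 1.00 × 10⁻⁴ μg/L = 0.100 ng/L.

0.100 ng/L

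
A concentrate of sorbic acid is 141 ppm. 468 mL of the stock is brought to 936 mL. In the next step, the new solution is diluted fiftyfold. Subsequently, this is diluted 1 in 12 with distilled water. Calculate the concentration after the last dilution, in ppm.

Overall dilution factor = 2 × 50 × 12 = 1200.
141 ppm / 1200 = 0.117 ppm.

0.117 ppm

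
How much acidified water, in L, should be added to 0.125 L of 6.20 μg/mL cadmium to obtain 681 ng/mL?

1.01 L

681 ng/mL = 0.681 μg/mL.
V₂ = C₁V₁/C₂ = 6.20 × 0.125 / 0.681 = 1.14 L.
Diluent to add = V₂ − V₁ = 1.14 − 0.125 = 1.01 L.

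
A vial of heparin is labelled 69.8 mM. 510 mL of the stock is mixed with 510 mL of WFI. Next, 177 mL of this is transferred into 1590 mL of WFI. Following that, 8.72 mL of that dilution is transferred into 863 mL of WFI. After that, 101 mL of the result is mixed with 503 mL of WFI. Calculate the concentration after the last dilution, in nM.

Overall dilution factor = 2 × 9.983 × 99.97 × 5.980 = 1.19 × 10⁴.
69.8 mM / 1.19 × 10⁴ = 5.85 × 10⁻³ mM = 5850 nM.

5850 nM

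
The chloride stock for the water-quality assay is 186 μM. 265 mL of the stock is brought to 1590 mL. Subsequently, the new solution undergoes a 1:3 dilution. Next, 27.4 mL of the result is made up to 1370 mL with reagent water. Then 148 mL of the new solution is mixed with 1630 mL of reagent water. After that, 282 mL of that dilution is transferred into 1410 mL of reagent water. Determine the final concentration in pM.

2870 pM

Overall dilution factor = 6 × 3 × 50 × 12.01 × 6 = 6.49 × 10⁴.
186 μM / 6.49 × 10⁴ = 2.87 × 10⁻³ μM = 2870 pM.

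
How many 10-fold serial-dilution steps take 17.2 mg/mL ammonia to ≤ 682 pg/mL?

Need 10ⁿ ≥ 2.52 × 10⁷, so n ≥ log(2.52 × 10⁷)/log(10) = 7.40.
Minimum whole steps: n = 8.

8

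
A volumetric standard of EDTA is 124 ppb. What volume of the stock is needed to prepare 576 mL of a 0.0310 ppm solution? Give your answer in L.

0.144 L

0.0310 ppm = 31.0 ppb.
V₁ = C₂V₂/C₁ = 31.0 × 576 / 124 = 144 mL = 0.144 L.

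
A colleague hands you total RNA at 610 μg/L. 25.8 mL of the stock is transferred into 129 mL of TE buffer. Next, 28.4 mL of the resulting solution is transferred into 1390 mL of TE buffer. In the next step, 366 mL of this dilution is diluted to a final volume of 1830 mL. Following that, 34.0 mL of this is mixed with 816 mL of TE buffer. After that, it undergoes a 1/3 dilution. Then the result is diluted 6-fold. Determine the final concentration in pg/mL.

0.905 pg/mL

Overall dilution factor = 6 × 49.94 × 5 × 25 × 3 × 6 = 6.74 × 10⁵.
610 μg/L / 6.74 × 10⁵ = 9.05 × 10⁻⁴ μg/L = 0.905 pg/mL.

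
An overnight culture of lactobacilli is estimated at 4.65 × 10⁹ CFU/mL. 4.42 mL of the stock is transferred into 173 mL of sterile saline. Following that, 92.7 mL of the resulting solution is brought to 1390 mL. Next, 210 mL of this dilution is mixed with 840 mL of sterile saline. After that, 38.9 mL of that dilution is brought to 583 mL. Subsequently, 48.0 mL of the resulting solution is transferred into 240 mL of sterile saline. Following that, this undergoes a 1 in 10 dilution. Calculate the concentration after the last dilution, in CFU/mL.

1720 CFU/mL

Overall dilution factor = 40.14 × 14.99 × 5 × 14.99 × 6 × 10 = 2.71 × 10⁶.
4.65 × 10⁹ CFU/mL / 2.71 × 10⁶ = 1720 CFU/mL.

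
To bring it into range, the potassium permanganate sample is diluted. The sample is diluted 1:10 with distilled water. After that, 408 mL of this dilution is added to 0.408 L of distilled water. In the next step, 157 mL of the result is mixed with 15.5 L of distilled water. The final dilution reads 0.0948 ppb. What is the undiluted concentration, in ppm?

0.189 ppm

Overall dilution factor = 10 × 2 × 99.73 = 1995.
Original = 0.0948 ppb × 1995 = 189 ppb = 0.189 ppm.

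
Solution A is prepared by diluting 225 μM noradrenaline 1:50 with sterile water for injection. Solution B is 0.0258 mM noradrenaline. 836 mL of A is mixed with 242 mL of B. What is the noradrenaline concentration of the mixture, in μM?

9.28 μM

C_A = 225 μM / 50 = 4.50 μM.
C_B = 0.0258 mM = 25.8 μM.
C_mix = (C_A·V_A + C_B·V_B)/(V_A + V_B) = (4.50×836 + 25.8×242) / 1078 = 9.28 μM.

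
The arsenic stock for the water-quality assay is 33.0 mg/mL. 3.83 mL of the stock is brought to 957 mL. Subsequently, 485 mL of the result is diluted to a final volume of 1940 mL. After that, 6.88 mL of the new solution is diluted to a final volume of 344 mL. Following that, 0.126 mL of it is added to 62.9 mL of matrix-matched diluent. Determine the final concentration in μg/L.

1.32 μg/L

Overall dilution factor = 249.9 × 4 × 50 × 500.2 = 2.50 × 10⁷.
33.0 mg/mL / 2.50 × 10⁷ = 1.32 × 10⁻⁶ mg/mL = 1.32 μg/L.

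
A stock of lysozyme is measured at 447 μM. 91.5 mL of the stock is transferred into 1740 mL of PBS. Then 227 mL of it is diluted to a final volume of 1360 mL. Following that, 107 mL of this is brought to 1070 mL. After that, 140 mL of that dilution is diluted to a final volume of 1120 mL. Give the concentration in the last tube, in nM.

46.6 nM

Overall dilution factor = 20.02 × 5.991 × 10 × 8 = 9594.
447 μM / 9594 = 0.0466 μM = 46.6 nM.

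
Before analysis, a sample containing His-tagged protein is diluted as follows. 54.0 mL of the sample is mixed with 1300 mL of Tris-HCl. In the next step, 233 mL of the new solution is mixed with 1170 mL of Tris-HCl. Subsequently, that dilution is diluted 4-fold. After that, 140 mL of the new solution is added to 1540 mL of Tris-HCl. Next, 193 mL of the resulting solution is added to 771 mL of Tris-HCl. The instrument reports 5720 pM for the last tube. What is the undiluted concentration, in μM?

Overall dilution factor = 25.07 × 6.021 × 4 × 12 × 4.995 = 3.62 × 10⁴.
Original = 5720 pM × 3.62 × 10⁴ = 2.07 × 10⁸ pM = 207 μM.

207 μM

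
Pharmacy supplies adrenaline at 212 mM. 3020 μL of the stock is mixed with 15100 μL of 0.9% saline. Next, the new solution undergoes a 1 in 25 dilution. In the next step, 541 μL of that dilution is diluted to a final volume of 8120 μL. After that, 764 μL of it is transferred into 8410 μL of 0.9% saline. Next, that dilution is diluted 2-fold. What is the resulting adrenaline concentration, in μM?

Overall dilution factor = 6 × 25 × 15.01 × 12.01 × 2 = 5.41 × 10⁴.
212 mM / 5.41 × 10⁴ = 3.92 × 10⁻³ mM = 3.92 μM.

3.92 μM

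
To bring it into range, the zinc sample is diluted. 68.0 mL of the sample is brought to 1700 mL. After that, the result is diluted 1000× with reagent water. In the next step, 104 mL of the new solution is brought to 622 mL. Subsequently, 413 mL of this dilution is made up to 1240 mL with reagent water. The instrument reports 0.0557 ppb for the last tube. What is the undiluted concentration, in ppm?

Overall dilution factor = 25 × 1000 × 5.981 × 3.002 = 4.49 × 10⁵.
Original = 0.0557 ppb × 4.49 × 10⁵ = 2.50 × 10⁴ ppb = 25.0 ppm.

25.0 ppm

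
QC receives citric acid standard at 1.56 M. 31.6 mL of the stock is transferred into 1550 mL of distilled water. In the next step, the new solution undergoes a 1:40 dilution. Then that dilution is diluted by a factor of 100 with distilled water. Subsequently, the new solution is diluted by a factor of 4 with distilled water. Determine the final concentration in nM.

1950 nM

Overall dilution factor = 50.05 × 40 × 100 × 4 = 8.01 × 10⁵.
1.56 M / 8.01 × 10⁵ = 1.95 × 10⁻⁶ M = 1950 nM.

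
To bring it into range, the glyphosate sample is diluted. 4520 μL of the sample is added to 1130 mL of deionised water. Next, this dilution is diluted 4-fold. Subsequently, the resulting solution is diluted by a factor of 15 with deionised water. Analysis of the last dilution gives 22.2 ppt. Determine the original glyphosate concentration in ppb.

Overall dilution factor = 251 × 4 × 15 = 1.51 × 10⁴.
Original = 22.2 ppt × 1.51 × 10⁴ = 3.34 × 10⁵ ppt = 334 ppb.

334 ppb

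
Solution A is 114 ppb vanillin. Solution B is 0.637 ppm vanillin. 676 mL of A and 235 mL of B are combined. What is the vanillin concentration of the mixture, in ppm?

C_B = 0.637 ppm = 637 ppb.
C_mix = (C_A·V_A + C_B·V_B)/(V_A + V_B) = (114×676 + 637×235) / 911.0 = 249 ppb = 0.249 ppm.

0.249 ppm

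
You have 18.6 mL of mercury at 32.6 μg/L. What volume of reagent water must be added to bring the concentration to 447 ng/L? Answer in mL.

1340 mL

447 ng/L = 0.447 μg/L.
V₂ = C₁V₁/C₂ = 32.6 × 18.6 / 0.447 = 1357 mL.
Diluent to add = V₂ − V₁ = 1357 − 18.6 = 1340 mL.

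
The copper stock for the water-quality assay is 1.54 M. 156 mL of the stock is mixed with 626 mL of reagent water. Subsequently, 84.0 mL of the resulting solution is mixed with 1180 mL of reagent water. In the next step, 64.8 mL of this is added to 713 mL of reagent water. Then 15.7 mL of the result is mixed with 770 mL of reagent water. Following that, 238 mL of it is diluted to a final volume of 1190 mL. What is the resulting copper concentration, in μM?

Overall dilution factor = 5.013 × 15.05 × 12.00 × 50.04 × 5 = 2.27 × 10⁵.
1.54 M / 2.27 × 10⁵ = 6.80 × 10⁻⁶ M = 6.80 μM.

6.80 μM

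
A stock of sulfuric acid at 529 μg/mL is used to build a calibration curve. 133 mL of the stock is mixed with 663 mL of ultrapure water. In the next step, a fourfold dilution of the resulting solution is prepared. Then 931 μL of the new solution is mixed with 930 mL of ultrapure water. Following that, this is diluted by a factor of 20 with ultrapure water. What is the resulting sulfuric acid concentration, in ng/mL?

Overall dilution factor = 5.985 × 4 × 999.9 × 20 = 4.79 × 10⁵.
529 μg/mL / 4.79 × 10⁵ = 1.10 × 10⁻³ μg/mL = 1.10 ng/mL.

1.10 ng/mL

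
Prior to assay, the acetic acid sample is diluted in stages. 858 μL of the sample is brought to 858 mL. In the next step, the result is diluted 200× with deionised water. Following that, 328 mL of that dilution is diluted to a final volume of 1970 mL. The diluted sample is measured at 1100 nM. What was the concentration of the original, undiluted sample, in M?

Overall dilution factor = 1000 × 200 × 6.006 = 1.20 × 10⁶.
Original = 1100 nM × 1.20 × 10⁶ = 1.32 × 10⁹ nM = 1.32 M.

1.32 M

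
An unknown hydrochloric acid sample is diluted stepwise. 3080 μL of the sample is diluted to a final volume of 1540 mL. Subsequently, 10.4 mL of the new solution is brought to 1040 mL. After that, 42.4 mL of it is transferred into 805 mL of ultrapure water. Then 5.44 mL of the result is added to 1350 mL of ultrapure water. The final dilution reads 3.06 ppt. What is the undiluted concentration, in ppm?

Overall dilution factor = 500 × 100 × 19.99 × 249.2 = 2.49 × 10⁸.
Original = 3.06 ppt × 2.49 × 10⁸ = 7.62 × 10⁸ ppt = 762 ppm.

762 ppm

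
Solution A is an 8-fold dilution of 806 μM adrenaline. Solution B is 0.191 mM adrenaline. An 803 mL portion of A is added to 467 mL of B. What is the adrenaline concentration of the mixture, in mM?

C_A = 806 μM / 8 = 101 μM.
C_B = 0.191 mM = 191 μM.
C_mix = (C_A·V_A + C_B·V_B)/(V_A + V_B) = (101×803 + 191×467) / 1270 = 134 μM = 0.134 mM.

0.134 mM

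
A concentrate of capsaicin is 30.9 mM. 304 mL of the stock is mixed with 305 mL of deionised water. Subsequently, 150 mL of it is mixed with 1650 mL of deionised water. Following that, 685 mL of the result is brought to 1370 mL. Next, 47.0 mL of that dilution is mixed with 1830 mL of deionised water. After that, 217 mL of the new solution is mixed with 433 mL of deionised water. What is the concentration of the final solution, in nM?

Overall dilution factor = 2.003 × 12 × 2 × 39.94 × 2.995 = 5751.
30.9 mM / 5751 = 5.37 × 10⁻³ mM = 5370 nM.

5370 nM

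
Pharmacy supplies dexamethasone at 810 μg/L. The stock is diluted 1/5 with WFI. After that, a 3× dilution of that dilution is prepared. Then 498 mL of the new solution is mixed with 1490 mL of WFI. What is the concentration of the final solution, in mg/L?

0.0135 mg/L

Overall dilution factor = 5 × 3 × 3.992 = 59.9.
810 μg/L / 59.9 = 13.5 μg/L = 0.0135 mg/L.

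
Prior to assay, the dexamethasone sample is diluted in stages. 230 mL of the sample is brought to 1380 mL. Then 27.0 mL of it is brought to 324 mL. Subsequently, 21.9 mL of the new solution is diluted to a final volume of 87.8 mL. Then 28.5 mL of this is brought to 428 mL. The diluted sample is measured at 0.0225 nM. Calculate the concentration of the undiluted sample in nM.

97.5 nM

Overall dilution factor = 6 × 12 × 4.009 × 15.02 = 4335.
Original = 0.0225 nM × 4335 = 97.5 nM.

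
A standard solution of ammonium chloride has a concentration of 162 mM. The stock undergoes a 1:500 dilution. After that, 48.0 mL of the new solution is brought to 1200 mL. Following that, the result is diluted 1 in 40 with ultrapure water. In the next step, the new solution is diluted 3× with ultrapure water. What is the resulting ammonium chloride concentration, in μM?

Overall dilution factor = 500 × 25 × 40 × 3 = 1.50 × 10⁶.
162 mM / 1.50 × 10⁶ = 1.08 × 10⁻⁴ mM = 0.108 μM.

0.108 μM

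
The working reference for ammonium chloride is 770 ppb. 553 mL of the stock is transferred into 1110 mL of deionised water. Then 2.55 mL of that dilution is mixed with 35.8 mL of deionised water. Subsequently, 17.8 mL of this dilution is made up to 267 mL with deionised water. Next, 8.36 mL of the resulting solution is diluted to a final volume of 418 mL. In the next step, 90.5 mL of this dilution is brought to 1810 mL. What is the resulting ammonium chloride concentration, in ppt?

1.14 ppt

Overall dilution factor = 3.007 × 15.04 × 15 × 50 × 20 = 6.78 × 10⁵.
770 ppb / 6.78 × 10⁵ = 1.14 × 10⁻³ ppb = 1.14 ppt.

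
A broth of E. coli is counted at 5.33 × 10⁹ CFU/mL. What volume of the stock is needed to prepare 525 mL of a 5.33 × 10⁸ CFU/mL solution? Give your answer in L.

0.0525 L

V₁ = C₂V₂/C₁ = 5.33 × 10⁸ × 525 / 5.33 × 10⁹ = 52.5 mL = 0.0525 L.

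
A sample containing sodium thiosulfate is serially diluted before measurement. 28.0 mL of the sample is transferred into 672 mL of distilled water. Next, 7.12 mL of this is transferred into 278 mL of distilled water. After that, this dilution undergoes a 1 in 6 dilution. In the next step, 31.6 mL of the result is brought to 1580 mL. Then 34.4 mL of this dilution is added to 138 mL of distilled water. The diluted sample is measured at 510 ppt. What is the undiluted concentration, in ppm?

Overall dilution factor = 25 × 40.04 × 6 × 50 × 5.012 = 1.51 × 10⁶.
Original = 510 ppt × 1.51 × 10⁶ = 7.68 × 10⁸ ppt = 768 ppm.

768 ppm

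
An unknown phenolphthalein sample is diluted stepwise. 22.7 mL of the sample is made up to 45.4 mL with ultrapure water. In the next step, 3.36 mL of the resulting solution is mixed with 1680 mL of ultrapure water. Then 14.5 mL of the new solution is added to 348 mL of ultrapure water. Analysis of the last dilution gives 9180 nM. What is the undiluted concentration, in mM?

Overall dilution factor = 2 × 501 × 25 = 2.50 × 10⁴.
Original = 9180 nM × 2.50 × 10⁴ = 2.30 × 10⁸ nM = 230 mM.

230 mM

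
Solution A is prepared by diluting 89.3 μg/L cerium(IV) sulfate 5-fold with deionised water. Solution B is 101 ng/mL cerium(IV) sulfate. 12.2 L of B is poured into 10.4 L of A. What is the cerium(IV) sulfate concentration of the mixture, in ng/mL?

C_A = 89.3 μg/L / 5 = 17.9 μg/L.
C_B = 101 ng/mL = 101 μg/L.
C_mix = (C_A·V_A + C_B·V_B)/(V_A + V_B) = (17.9×10.4 + 101×12.2) / 22.60 = 62.7 μg/L = 62.7 ng/mL.

62.7 ng/mL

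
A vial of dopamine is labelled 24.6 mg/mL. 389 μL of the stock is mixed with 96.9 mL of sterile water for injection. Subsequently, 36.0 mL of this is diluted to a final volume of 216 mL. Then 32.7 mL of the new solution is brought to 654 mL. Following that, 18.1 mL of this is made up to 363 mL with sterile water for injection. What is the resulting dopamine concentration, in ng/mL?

Overall dilution factor = 250.1 × 6 × 20 × 20.06 = 6.02 × 10⁵.
24.6 mg/mL / 6.02 × 10⁵ = 4.09 × 10⁻⁵ mg/mL = 40.9 ng/mL.

40.9 ng/mL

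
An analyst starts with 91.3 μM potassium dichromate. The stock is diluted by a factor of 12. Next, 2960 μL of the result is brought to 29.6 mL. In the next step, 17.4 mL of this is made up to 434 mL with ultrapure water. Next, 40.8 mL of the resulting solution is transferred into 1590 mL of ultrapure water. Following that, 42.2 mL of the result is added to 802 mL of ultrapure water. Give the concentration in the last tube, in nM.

Overall dilution factor = 12 × 10 × 24.94 × 39.97 × 20.00 = 2.39 × 10⁶.
91.3 μM / 2.39 × 10⁶ = 3.81 × 10⁻⁵ μM = 0.0381 nM.

0.0381 nM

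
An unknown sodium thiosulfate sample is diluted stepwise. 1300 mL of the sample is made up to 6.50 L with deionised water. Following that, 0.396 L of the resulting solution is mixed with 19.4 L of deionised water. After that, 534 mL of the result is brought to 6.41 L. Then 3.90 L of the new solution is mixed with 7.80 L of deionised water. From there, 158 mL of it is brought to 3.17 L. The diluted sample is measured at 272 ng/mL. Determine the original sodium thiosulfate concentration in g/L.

Overall dilution factor = 5 × 49.99 × 12.00 × 3 × 20.06 = 1.81 × 10⁵.
Original = 272 ng/mL × 1.81 × 10⁵ = 4.91 × 10⁷ ng/mL = 49.1 g/L.

49.1 g/L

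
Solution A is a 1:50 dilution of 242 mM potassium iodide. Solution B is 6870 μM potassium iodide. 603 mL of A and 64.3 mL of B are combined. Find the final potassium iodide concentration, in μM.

C_A = 242 mM / 50 = 4.84 mM.
C_B = 6870 μM = 6.87 mM.
C_mix = (C_A·V_A + C_B·V_B)/(V_A + V_B) = (4.84×603 + 6.87×64.3) / 667.3 = 5.04 mM = 5040 μM.

5040 μM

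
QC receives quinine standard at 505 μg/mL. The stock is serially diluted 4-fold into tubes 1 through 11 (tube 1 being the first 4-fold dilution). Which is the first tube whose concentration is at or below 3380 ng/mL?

tube 4

Tube n has concentration 505 μg/mL / 4ⁿ.
Need 4ⁿ ≥ 505 μg/mL / 3380 ng/mL = 149, so n ≥ 3.61.
First such tube: n = 4.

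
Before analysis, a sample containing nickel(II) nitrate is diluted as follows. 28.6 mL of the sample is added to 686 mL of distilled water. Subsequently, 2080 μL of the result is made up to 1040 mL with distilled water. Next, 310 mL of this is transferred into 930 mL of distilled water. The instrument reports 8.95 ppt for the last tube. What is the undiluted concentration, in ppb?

Overall dilution factor = 24.99 × 500 × 4 = 5.00 × 10⁴.
Original = 8.95 ppt × 5.00 × 10⁴ = 4.47 × 10⁵ ppt = 447 ppb.

447 ppb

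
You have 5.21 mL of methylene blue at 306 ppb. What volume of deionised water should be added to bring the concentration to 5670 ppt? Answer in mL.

276 mL

5670 ppt = 5.67 ppb.
V₂ = C₁V₁/C₂ = 306 × 5.21 / 5.67 = 281 mL.
Diluent to add = V₂ − V₁ = 281 − 5.21 = 276 mL.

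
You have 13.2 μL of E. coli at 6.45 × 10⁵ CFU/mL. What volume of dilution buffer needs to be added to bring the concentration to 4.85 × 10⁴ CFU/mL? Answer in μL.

162 μL

V₂ = C₁V₁/C₂ = 6.45 × 10⁵ × 13.2 / 4.85 × 10⁴ = 176 μL.
Diluent to add = V₂ − V₁ = 176 − 13.2 = 162 μL.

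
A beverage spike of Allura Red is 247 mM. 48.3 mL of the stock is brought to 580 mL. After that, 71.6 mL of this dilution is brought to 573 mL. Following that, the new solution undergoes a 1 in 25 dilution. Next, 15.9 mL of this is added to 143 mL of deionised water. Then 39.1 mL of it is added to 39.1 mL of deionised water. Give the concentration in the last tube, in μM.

Overall dilution factor = 12.01 × 8.003 × 25 × 9.994 × 2 = 4.80 × 10⁴.
247 mM / 4.80 × 10⁴ = 5.14 × 10⁻³ mM = 5.14 μM.

5.14 μM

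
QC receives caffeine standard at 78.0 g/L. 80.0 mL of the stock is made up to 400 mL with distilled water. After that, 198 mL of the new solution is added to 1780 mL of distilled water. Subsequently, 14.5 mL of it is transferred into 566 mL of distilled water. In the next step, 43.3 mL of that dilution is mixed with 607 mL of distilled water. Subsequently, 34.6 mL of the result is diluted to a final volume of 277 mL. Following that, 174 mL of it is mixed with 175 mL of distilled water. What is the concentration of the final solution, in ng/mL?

162 ng/mL

Overall dilution factor = 5 × 9.990 × 40.03 × 15.02 × 8.006 × 2.006 = 4.82 × 10⁵.
78.0 g/L / 4.82 × 10⁵ = 1.62 × 10⁻⁴ g/L = 162 ng/mL.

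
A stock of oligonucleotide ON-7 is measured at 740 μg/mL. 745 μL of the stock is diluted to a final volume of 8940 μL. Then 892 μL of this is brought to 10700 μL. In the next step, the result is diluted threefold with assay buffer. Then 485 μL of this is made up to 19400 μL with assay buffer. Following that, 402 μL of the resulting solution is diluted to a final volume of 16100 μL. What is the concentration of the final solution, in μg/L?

1.07 μg/L

Overall dilution factor = 12 × 12.00 × 3 × 40 × 40.05 = 6.92 × 10⁵.
740 μg/mL / 6.92 × 10⁵ = 1.07 × 10⁻³ μg/mL = 1.07 μg/L.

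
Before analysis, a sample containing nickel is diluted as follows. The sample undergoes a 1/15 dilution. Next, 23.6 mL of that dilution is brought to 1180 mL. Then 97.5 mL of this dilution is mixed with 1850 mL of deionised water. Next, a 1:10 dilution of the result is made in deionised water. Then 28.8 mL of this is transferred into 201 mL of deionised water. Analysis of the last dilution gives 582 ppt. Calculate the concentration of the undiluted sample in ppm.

696 ppm

Overall dilution factor = 15 × 50 × 19.97 × 10 × 7.979 = 1.20 × 10⁶.
Original = 582 ppt × 1.20 × 10⁶ = 6.96 × 10⁸ ppt = 696 ppm.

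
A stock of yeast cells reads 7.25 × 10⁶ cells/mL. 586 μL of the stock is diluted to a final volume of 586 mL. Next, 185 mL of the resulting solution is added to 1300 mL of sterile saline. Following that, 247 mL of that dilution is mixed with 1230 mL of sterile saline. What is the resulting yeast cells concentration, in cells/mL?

151 cells/mL

Overall dilution factor = 1000 × 8.027 × 5.980 = 4.80 × 10⁴.
7.25 × 10⁶ cells/mL / 4.80 × 10⁴ = 151 cells/mL.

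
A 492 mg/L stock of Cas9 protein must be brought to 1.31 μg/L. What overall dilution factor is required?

Factor = C₀/C_target = 492 mg/L / 1.31 μg/L = 3.76 × 10⁵.

3.76 × 10⁵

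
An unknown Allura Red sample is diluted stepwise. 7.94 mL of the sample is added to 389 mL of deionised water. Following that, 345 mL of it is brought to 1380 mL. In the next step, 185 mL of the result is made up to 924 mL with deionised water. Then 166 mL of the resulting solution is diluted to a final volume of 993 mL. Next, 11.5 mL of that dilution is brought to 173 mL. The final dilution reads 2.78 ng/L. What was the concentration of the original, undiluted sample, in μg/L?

250 μg/L

Overall dilution factor = 49.99 × 4 × 4.995 × 5.982 × 15.04 = 8.99 × 10⁴.
Original = 2.78 ng/L × 8.99 × 10⁴ = 2.50 × 10⁵ ng/L = 250 μg/L.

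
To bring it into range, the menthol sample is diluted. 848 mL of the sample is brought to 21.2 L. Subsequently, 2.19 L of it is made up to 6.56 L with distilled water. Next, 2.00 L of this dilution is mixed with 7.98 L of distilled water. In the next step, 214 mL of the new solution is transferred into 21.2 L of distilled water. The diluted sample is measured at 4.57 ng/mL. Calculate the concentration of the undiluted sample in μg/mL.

Overall dilution factor = 25 × 2.995 × 4.990 × 100.1 = 3.74 × 10⁴.
Original = 4.57 ng/mL × 3.74 × 10⁴ = 1.71 × 10⁵ ng/mL = 171 μg/mL.

171 μg/mL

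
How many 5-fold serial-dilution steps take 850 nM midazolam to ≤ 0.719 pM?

9

Need 5ⁿ ≥ 1.18 × 10⁶, so n ≥ log(1.18 × 10⁶)/log(5) = 8.69.
Minimum whole steps: n = 9.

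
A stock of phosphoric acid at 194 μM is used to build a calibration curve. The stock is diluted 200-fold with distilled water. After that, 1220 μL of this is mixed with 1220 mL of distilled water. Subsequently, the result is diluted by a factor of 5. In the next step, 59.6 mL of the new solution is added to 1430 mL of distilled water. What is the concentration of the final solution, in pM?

Overall dilution factor = 200 × 1001 × 5 × 24.99 = 2.50 × 10⁷.
194 μM / 2.50 × 10⁷ = 7.75 × 10⁻⁶ μM = 7.75 pM.

7.75 pM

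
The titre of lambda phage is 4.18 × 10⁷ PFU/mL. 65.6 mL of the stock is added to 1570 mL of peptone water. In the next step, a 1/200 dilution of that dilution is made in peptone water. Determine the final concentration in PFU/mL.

8380 PFU/mL

Overall dilution factor = 24.93 × 200 = 4987.
4.18 × 10⁷ PFU/mL / 4987 = 8380 PFU/mL.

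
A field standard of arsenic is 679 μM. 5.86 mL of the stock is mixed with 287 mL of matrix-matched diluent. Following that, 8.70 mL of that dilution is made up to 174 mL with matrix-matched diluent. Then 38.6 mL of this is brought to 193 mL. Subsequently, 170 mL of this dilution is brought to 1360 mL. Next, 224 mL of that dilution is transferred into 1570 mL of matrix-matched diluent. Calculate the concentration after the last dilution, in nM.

2.12 nM

Overall dilution factor = 49.98 × 20 × 5 × 8 × 8.009 = 3.20 × 10⁵.
679 μM / 3.20 × 10⁵ = 2.12 × 10⁻³ μM = 2.12 nM.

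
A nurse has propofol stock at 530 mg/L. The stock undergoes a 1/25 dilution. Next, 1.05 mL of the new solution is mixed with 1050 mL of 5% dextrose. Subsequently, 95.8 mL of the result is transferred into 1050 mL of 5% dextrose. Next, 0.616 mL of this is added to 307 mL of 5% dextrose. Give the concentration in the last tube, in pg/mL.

Overall dilution factor = 25 × 1001 × 11.96 × 499.4 = 1.49 × 10⁸.
530 mg/L / 1.49 × 10⁸ = 3.55 × 10⁻⁶ mg/L = 3.55 pg/mL.

3.55 pg/mL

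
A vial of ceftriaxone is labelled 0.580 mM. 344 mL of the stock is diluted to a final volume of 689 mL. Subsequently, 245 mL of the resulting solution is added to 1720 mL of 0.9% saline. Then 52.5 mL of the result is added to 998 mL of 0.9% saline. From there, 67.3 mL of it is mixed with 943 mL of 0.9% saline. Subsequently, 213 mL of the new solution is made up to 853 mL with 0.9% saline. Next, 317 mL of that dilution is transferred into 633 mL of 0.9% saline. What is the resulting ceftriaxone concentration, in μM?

Overall dilution factor = 2.003 × 8.020 × 20.01 × 15.01 × 4.005 × 2.997 = 5.79 × 10⁴.
0.580 mM / 5.79 × 10⁴ = 1.00 × 10⁻⁵ mM = 0.0100 μM.

0.0100 μM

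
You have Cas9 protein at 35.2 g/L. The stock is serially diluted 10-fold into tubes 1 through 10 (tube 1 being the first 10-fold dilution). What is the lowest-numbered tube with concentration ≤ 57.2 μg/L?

Tube n has concentration 35.2 g/L / 10ⁿ.
Need 10ⁿ ≥ 35.2 g/L / 57.2 μg/L = 6.15 × 10⁵, so n ≥ 5.79.
First such tube: n = 6.

tube 6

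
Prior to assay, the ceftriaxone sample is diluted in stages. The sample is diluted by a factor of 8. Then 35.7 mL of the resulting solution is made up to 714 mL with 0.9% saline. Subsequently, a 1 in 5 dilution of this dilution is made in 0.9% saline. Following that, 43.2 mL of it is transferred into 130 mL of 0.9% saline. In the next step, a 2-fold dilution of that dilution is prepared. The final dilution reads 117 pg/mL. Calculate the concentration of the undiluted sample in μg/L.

Overall dilution factor = 8 × 20 × 5 × 4.009 × 2 = 6415.
Original = 117 pg/mL × 6415 = 7.51 × 10⁵ pg/mL = 751 μg/L.

751 μg/L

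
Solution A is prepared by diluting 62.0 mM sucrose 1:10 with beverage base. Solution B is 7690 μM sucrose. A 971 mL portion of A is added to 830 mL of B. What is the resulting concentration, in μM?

C_A = 62.0 mM / 10 = 6.20 mM.
C_B = 7690 μM = 7.69 mM.
C_mix = (C_A·V_A + C_B·V_B)/(V_A + V_B) = (6.20×971 + 7.69×830) / 1801 = 6.89 mM = 6890 μM.

6890 μM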